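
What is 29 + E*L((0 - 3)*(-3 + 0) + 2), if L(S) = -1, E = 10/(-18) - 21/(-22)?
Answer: 5663/198 ≈ 28.601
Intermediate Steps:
E = 79/198 (E = 10*(-1/18) - 21*(-1/22) = -5/9 + 21/22 = 79/198 ≈ 0.39899)
29 + E*L((0 - 3)*(-3 + 0) + 2) = 29 + (79/198)*(-1) = 29 - 79/198 = 5663/198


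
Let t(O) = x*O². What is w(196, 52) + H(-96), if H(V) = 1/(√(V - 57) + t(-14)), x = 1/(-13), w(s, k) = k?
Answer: 3339648/64273 - 507*I*√17/64273 ≈ 51.96 - 0.032524*I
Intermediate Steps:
x = -1/13 ≈ -0.076923
t(O) = -O²/13
H(V) = 1/(-196/13 + √(-57 + V)) (H(V) = 1/(√(V - 57) - 1/13*(-14)²) = 1/(√(-57 + V) - 1/13*196) = 1/(√(-57 + V) - 196/13) = 1/(-196/13 + √(-57 + V)))
w(196, 52) + H(-96) = 52 + 13/(-196 + 13*√(-57 - 96)) = 52 + 13/(-196 + 13*√(-153)) = 52 + 13/(-196 + 13*(3*I*√17)) = 52 + 13/(-196 + 39*I*√17)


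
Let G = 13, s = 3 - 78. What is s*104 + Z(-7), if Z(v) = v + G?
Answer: -7794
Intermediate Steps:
s = -75
Z(v) = 13 + v (Z(v) = v + 13 = 13 + v)
s*104 + Z(-7) = -75*104 + (13 - 7) = -7800 + 6 = -7794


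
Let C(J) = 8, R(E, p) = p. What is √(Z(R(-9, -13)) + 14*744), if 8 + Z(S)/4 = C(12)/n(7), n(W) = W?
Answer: 12*√3535/7 ≈ 101.92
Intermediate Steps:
Z(S) = -192/7 (Z(S) = -32 + 4*(8/7) = -32 + 32/7 = -192/7)
√(Z(R(-9, -13)) + 14*744) = √(-192/7 + 14*744) = √(-192/7 + 10416) = √(72720/7) = 12*√3535/7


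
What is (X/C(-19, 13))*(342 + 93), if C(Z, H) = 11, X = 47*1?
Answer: 20445/11 ≈ 1858.6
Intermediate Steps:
X = 47
(X/C(-19, 13))*(342 + 93) = (47/11)*(342 + 93) = (47*(1/11))*435 = (47/11)*435 = 20445/11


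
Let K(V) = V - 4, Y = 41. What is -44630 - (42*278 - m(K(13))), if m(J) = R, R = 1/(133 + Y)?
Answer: -9797243/174 ≈ -56306.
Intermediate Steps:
K(V) = -4 + V
R = 1/174 (R = 1/(133 + 41) = 1/174 ≈ 0.0057471)
m(J) = 1/174
-44630 - (42*278 - m(K(13))) = -44630 - (42*278 - 1*1/174) = -44630 - (11676 - 1/174) = -44630 - 1*2031623/174 = -44630 - 2031623/174 = -9797243/174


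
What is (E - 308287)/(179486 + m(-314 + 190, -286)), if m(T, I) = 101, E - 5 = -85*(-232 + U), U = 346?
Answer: -317972/179587 ≈ -1.7706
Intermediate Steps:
E = -9685 (E = 5 - 85*(-232 + 346) = 5 - 85*114 = 5 - 9690 = -9685)
(E - 308287)/(179486 + m(-314 + 190, -286)) = (-9685 - 308287)/(179486 + 101) = -317972/179587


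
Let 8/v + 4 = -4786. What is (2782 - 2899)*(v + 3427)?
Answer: -960296337/2395 ≈ -4.0096e+5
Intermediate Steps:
v = -4/2395 (v = 8/(-4 - 4786) = 8/(-4790) = 8*(-1/4790) = -4/2395 ≈ -0.0016701)
(2782 - 2899)*(v + 3427) = (2782 - 2899)*(-4/2395 + 3427) = -117*8207661/2395 = -960296337/2395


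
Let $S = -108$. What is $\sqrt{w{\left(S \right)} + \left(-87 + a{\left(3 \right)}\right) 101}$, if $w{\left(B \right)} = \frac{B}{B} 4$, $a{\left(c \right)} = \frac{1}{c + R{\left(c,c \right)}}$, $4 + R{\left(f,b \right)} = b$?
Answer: $\frac{i \sqrt{34930}}{2} \approx 93.448 i$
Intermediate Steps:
$R{\left(f,b \right)} = -4 + b$
$a{\left(c \right)} = \frac{1}{-4 + 2 c}$ ($a{\left(c \right)} = \frac{1}{c + \left(-4 + c\right)} = \frac{1}{-4 + 2 c}$)
$w{\left(B \right)} = 4$ ($w{\left(B \right)} = 1 \cdot 4 = 4$)
$\sqrt{w{\left(S \right)} + \left(-87 + a{\left(3 \right)}\right) 101} = \sqrt{4 + \left(-87 + \frac{1}{2 \left(-2 + 3\right)}\right) 101} = \sqrt{4 + \left(-87 + \frac{1}{2 \cdot 1}\right) 101} = \sqrt{4 + \left(-87 + \frac{1}{2} \cdot 1\right) 101} = \sqrt{4 + \left(-87 + \frac{1}{2}\right) 101} = \sqrt{4 - \frac{17473}{2}} = \sqrt{- \frac{17465}{2}} = \frac{i \sqrt{34930}}{2}$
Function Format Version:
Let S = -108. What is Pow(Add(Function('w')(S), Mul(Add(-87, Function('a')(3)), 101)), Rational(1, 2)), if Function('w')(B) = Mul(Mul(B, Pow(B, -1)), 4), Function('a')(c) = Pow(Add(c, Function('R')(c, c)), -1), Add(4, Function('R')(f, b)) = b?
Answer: Mul(Rational(1, 2), I, Pow(34930, Rational(1, 2))) ≈ Mul(93.448, I)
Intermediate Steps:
Function('R')(f, b) = Add(-4, b)
Function('a')(c) = Pow(Add(-4, Mul(2, c)), -1) (Function('a')(c) = Pow(Add(c, Add(-4, c)), -1) = Pow(Add(-4, Mul(2, c)), -1))
Function('w')(B) = 4 (Function('w')(B) = Mul(1, 4) = 4)
Pow(Add(Function('w')(S), Mul(Add(-87, Function('a')(3)), 101)), Rational(1, 2)) = Pow(Add(4, Mul(Add(-87, Mul(Rational(1, 2), Pow(Add(-2, 3), -1))), 101)), Rational(1, 2)) = Pow(Add(4, Mul(Add(-87, Mul(Rational(1, 2), Pow(1, -1))), 101)), Rational(1, 2)) = Pow(Add(4, Mul(Add(-87, Mul(Rational(1, 2), 1)), 101)), Rational(1, 2)) = Pow(Add(4, Mul(Add(-87, Rational(1, 2)), 101)), Rational(1, 2)) = Pow(Add(4, Mul(Rational(-173, 2), 101)), Rational(1, 2)) = Pow(Add(4, Rational(-17473, 2)), Rational(1, 2)) = Pow(Rational(-17465, 2), Rational(1, 2)) = Mul(Rational(1, 2), I, Pow(34930, Rational(1, 2)))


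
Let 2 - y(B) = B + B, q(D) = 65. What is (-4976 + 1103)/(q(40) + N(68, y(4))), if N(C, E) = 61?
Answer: -1291/42 ≈ -30.738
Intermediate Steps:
y(B) = 2 - 2*B (y(B) = 2 - (B + B) = 2 - 2*B)
(-4976 + 1103)/(q(40) + N(68, y(4))) = (-4976 + 1103)/(65 + 61) = -3873/126 = -3873*1/126 = -1291/42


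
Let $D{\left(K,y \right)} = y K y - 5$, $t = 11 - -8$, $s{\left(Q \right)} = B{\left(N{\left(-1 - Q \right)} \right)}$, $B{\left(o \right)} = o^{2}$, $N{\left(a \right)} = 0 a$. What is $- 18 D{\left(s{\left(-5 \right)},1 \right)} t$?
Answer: $1710$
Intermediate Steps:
$N{\left(a \right)} = 0$
$s{\left(Q \right)} = 0$ ($s{\left(Q \right)} = 0^{2} = 0$)
$t = 19$ ($t = 11 + 8 = 19$)
$D{\left(K,y \right)} = -5 + K y^{2}$ ($D{\left(K,y \right)} = K y y - 5 = K y^{2} - 5 = -5 + K y^{2}$)
$- 18 D{\left(s{\left(-5 \right)},1 \right)} t = - 18 \left(-5 + 0 \cdot 1^{2}\right) 19 = - 18 \left(-5 + 0 \cdot 1\right) 19 = - 18 \left(-5 + 0\right) 19 = \left(-18\right) \left(-5\right) 19 = 90 \cdot 19 = 1710$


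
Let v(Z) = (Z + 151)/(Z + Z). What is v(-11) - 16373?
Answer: -180173/11 ≈ -16379.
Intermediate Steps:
v(Z) = (151 + Z)/(2*Z) (v(Z) = (151 + Z)/((2*Z)) = (151 + Z)*(1/(2*Z)) = (151 + Z)/(2*Z))
v(-11) - 16373 = (½)*(151 - 11)/(-11) - 16373 = (½)*(-1/11)*140 - 16373 = -70/11 - 16373 = -180173/11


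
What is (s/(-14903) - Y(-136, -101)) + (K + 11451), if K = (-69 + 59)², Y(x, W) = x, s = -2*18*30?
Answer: 174172441/14903 ≈ 11687.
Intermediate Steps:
s = -1080 (s = -36*30 = -1080)
K = 100 (K = (-10)² = 100)
(s/(-14903) - Y(-136, -101)) + (K + 11451) = (-1080/(-14903) - 1*(-136)) + (100 + 11451) = (-1080*(-1/14903) + 136) + 11551 = (1080/14903 + 136) + 11551 = 2027888/14903 + 11551 = 174172441/14903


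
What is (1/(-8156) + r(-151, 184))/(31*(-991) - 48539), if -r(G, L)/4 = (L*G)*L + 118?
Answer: -166778390111/646444560 ≈ -257.99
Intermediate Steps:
r(G, L) = -472 - 4*G*L**2 (r(G, L) = -4*((L*G)*L + 118) = -4*((G*L)*L + 118) = -4*(G*L**2 + 118) = -4*(118 + G*L**2) = -472 - 4*G*L**2)
(1/(-8156) + r(-151, 184))/(31*(-991) - 48539) = (1/(-8156) + (-472 - 4*(-151)*184**2))/(31*(-991) - 48539) = (-1/8156 + (-472 - 4*(-151)*33856))/(-30721 - 48539) = (-1/8156 + (-472 + 20449024))/(-79260) = (-1/8156 + 20448552)*(-1/79260) = (166778390111/8156)*(-1/79260) = -166778390111/646444560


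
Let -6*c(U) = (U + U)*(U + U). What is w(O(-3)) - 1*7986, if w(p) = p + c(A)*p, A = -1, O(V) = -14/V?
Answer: -71860/9 ≈ -7984.4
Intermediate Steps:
c(U) = -2*U²/3 (c(U) = -(U + U)*(U + U)/6 = -2*U*2*U/6 = -2*U²/3)
w(p) = p/3 (w(p) = p + (-⅔*(-1)²)*p = p + (-⅔*1)*p = p - 2*p/3 = p/3)
w(O(-3)) - 1*7986 = (-14/(-3))/3 - 1*7986 = (-14*(-⅓))/3 - 7986 = (⅓)*(14/3) - 7986 = 14/9 - 7986 = -71860/9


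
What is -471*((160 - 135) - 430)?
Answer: 190755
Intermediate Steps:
-471*((160 - 135) - 430) = -471*(25 - 430) = -471*(-405) = 190755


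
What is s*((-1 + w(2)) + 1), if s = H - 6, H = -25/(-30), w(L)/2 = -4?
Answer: 124/3 ≈ 41.333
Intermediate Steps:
w(L) = -8 (w(L) = 2*(-4) = -8)
H = 5/6 (H = -25*(-1/30) = 5/6 ≈ 0.83333)
s = -31/6 (s = 5/6 - 6 = -31/6 ≈ -5.1667)
s*((-1 + w(2)) + 1) = -31*((-1 - 8) + 1)/6 = -31*(-9 + 1)/6 = -31/6*(-8) = 124/3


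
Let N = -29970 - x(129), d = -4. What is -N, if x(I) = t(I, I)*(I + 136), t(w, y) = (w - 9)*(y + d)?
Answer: 4004970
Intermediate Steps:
t(w, y) = (-9 + w)*(-4 + y) (t(w, y) = (w - 9)*(y - 4) = (-9 + w)*(-4 + y))
x(I) = (136 + I)*(36 + I**2 - 13*I) (x(I) = (36 - 9*I - 4*I + I*I)*(I + 136) = (36 - 9*I - 4*I + I**2)*(136 + I) = (36 + I**2 - 13*I)*(136 + I) = (136 + I)*(36 + I**2 - 13*I))
N = -4004970 (N = -29970 - (136 + 129)*(36 + 129**2 - 13*129) = -29970 - 265*(36 + 16641 - 1677) = -29970 - 265*15000 = -29970 - 1*3975000 = -29970 - 3975000 = -4004970)
-N = -1*(-4004970) = 4004970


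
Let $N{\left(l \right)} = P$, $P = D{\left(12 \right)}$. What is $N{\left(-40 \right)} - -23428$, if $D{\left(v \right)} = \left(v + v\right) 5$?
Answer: $23548$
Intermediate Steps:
$D{\left(v \right)} = 10 v$ ($D{\left(v \right)} = 2 v 5 = 10 v$)
$P = 120$ ($P = 10 \cdot 12 = 120$)
$N{\left(l \right)} = 120$
$N{\left(-40 \right)} - -23428 = 120 - -23428 = 120 + 23428 = 23548$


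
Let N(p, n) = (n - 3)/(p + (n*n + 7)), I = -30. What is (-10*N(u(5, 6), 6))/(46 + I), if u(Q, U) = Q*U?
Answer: -15/584 ≈ -0.025685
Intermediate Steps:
N(p, n) = (-3 + n)/(7 + p + n²) (N(p, n) = (-3 + n)/(p + (n² + 7)) = (-3 + n)/(p + (7 + n²)) = (-3 + n)/(7 + p + n²))
(-10*N(u(5, 6), 6))/(46 + I) = (-10*(-3 + 6)/(7 + 5*6 + 6²))/(46 - 30) = -10*3/(7 + 30 + 36)/16 = -10*3/73*(1/16) = -30/73*1/16 = -15/584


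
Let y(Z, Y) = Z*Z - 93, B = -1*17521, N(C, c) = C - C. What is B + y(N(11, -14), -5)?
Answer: -17614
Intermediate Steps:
N(C, c) = 0
B = -17521
y(Z, Y) = -93 + Z**2 (y(Z, Y) = Z**2 - 93 = -93 + Z**2)
B + y(N(11, -14), -5) = -17521 + (-93 + 0**2) = -17521 + (-93 + 0) = -17521 - 93 = -17614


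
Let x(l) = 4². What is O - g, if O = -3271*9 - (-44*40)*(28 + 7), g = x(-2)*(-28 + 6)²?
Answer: 24417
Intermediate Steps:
x(l) = 16
g = 7744 (g = 16*(-28 + 6)² = 16*(-22)² = 16*484 = 7744)
O = 32161 (O = -29439 - (-1760)*35 = -29439 - 1*(-61600) = -29439 + 61600 = 32161)
O - g = 32161 - 1*7744 = 32161 - 7744 = 24417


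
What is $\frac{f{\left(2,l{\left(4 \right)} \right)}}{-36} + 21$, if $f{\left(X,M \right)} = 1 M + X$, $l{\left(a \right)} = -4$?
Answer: $\frac{379}{18} \approx 21.056$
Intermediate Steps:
$f{\left(X,M \right)} = M + X$
$\frac{f{\left(2,l{\left(4 \right)} \right)}}{-36} + 21 = \frac{-4 + 2}{-36} + 21 = \left(-2\right) \left(- \frac{1}{36}\right) + 21 = \frac{1}{18} + 21 = \frac{379}{18}$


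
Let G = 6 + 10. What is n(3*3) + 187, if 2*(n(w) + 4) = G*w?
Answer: 255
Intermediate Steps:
G = 16
n(w) = -4 + 8*w (n(w) = -4 + (16*w)/2 = -4 + 8*w)
n(3*3) + 187 = (-4 + 8*(3*3)) + 187 = (-4 + 8*9) + 187 = (-4 + 72) + 187 = 68 + 187 = 255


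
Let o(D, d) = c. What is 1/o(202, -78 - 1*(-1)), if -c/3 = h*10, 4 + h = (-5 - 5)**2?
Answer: -1/2880 ≈ -0.00034722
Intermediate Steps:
h = 96 (h = -4 + (-5 - 5)**2 = -4 + (-10)**2 = -4 + 100 = 96)
c = -2880 (c = -288*10 = -3*960 = -2880)
o(D, d) = -2880
1/o(202, -78 - 1*(-1)) = 1/(-2880) = -1/2880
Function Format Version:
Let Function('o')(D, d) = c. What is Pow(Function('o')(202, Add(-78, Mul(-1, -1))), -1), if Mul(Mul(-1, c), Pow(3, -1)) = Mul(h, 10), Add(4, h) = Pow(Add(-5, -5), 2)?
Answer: Rational(-1, 2880) ≈ -0.00034722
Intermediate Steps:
h = 96 (h = Add(-4, Pow(Add(-5, -5), 2)) = Add(-4, Pow(-10, 2)) = Add(-4, 100) = 96)
c = -2880 (c = Mul(-3, Mul(96, 10)) = Mul(-3, 960) = -2880)
Function('o')(D, d) = -2880
Pow(Function('o')(202, Add(-78, Mul(-1, -1))), -1) = Pow(-2880, -1) = Rational(-1, 2880)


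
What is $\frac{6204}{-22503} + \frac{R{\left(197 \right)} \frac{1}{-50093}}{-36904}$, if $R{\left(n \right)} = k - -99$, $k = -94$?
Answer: $- \frac{3822971087391}{13866589172072} \approx -0.2757$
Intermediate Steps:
$R{\left(n \right)} = 5$ ($R{\left(n \right)} = -94 - -99 = -94 + 99 = 5$)
$\frac{6204}{-22503} + \frac{R{\left(197 \right)} \frac{1}{-50093}}{-36904} = \frac{6204}{-22503} + \frac{5 \frac{1}{-50093}}{-36904} = 6204 \left(- \frac{1}{22503}\right) + 5 \left(- \frac{1}{50093}\right) \left(- \frac{1}{36904}\right) = - \frac{2068}{7501} - - \frac{5}{1848632072} = - \frac{2068}{7501} + \frac{5}{1848632072} = - \frac{3822971087391}{13866589172072}$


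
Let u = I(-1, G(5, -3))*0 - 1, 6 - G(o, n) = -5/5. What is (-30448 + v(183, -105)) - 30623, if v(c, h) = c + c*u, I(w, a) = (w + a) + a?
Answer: -61071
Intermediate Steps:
G(o, n) = 7 (G(o, n) = 6 - (-5)/5 = 6 - 1*(-1) = 6 + 1 = 7)
I(w, a) = w + 2*a (I(w, a) = (a + w) + a = w + 2*a)
u = -1 (u = (-1 + 2*7)*0 - 1 = (-1 + 14)*0 - 1 = 13*0 - 1 = 0 - 1 = -1)
v(c, h) = 0 (v(c, h) = c + c*(-1) = c - c = 0)
(-30448 + v(183, -105)) - 30623 = (-30448 + 0) - 30623 = -30448 - 30623 = -61071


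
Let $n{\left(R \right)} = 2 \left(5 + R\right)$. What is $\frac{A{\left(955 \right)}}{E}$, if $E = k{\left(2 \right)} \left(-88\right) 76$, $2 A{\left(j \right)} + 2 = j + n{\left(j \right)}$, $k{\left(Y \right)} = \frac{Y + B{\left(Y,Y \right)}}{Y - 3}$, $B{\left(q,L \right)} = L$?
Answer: $\frac{2873}{53504} \approx 0.053697$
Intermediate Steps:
$k{\left(Y \right)} = \frac{2 Y}{-3 + Y}$ ($k{\left(Y \right)} = \frac{Y + Y}{Y - 3} = \frac{2 Y}{-3 + Y}$)
$n{\left(R \right)} = 10 + 2 R$
$A{\left(j \right)} = 4 + \frac{3 j}{2}$ ($A{\left(j \right)} = -1 + \frac{j + \left(10 + 2 j\right)}{2} = -1 + \frac{10 + 3 j}{2} = -1 + \left(5 + \frac{3 j}{2}\right) = 4 + \frac{3 j}{2}$)
$E = 26752$ ($E = 2 \cdot 2 \frac{1}{-3 + 2} \left(-88\right) 76 = 2 \cdot 2 \frac{1}{-1} \left(-88\right) 76 = 2 \cdot 2 \left(-1\right) \left(-88\right) 76 = \left(-4\right) \left(-88\right) 76 = 352 \cdot 76 = 26752$)
$\frac{A{\left(955 \right)}}{E} = \frac{4 + \frac{3}{2} \cdot 955}{26752} = \left(4 + \frac{2865}{2}\right) \frac{1}{26752} = \frac{2873}{2} \cdot \frac{1}{26752} = \frac{2873}{53504}$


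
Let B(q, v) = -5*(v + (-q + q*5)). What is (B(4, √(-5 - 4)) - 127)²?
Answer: 42624 + 6210*I ≈ 42624.0 + 6210.0*I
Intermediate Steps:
B(q, v) = -20*q - 5*v (B(q, v) = -5*(v + (-q + 5*q)) = -5*(v + 4*q) = -20*q - 5*v)
(B(4, √(-5 - 4)) - 127)² = ((-20*4 - 5*√(-5 - 4)) - 127)² = ((-80 - 15*I) - 127)² = (-207 - 15*I)²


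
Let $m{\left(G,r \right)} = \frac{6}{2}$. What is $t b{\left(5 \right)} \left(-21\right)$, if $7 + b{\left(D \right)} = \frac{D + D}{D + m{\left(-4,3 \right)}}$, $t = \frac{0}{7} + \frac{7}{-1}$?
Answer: $- \frac{3381}{4} \approx -845.25$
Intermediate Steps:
$m{\left(G,r \right)} = 3$ ($m{\left(G,r \right)} = 6 \cdot \frac{1}{2} = 3$)
$t = -7$ ($t = 0 \cdot \frac{1}{7} + 7 \left(-1\right) = 0 - 7 = -7$)
$b{\left(D \right)} = -7 + \frac{2 D}{3 + D}$ ($b{\left(D \right)} = -7 + \frac{D + D}{D + 3} = -7 + \frac{2 D}{3 + D}$)
$t b{\left(5 \right)} \left(-21\right) = - 7 \frac{-21 - 25}{3 + 5} \left(-21\right) = - 7 \frac{-21 - 25}{8} \left(-21\right) = - 7 \cdot \frac{1}{8} \left(-46\right) \left(-21\right) = \left(-7\right) \left(- \frac{23}{4}\right) \left(-21\right) = \frac{161}{4} \left(-21\right) = - \frac{3381}{4}$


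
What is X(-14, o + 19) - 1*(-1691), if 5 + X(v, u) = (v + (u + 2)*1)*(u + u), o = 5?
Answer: 2262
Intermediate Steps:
X(v, u) = -5 + 2*u*(2 + u + v) (X(v, u) = -5 + (v + (u + 2)*1)*(u + u) = -5 + (v + (2 + u)*1)*(2*u) = -5 + (v + (2 + u))*(2*u) = -5 + (2 + u + v)*(2*u) = -5 + 2*u*(2 + u + v))
X(-14, o + 19) - 1*(-1691) = (-5 + 2*(5 + 19)² + 4*(5 + 19) + 2*(5 + 19)*(-14)) - 1*(-1691) = (-5 + 2*24² + 4*24 + 2*24*(-14)) + 1691 = (-5 + 2*576 + 96 - 672) + 1691 = (-5 + 1152 + 96 - 672) + 1691 = 571 + 1691 = 2262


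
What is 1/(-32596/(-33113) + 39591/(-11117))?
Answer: -368117221/948607051 ≈ -0.38806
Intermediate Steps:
1/(-32596/(-33113) + 39591/(-11117)) = 1/(-32596*(-1/33113) + 39591*(-1/11117)) = 1/(32596/33113 - 39591/11117) = 1/(-948607051/368117221) = -368117221/948607051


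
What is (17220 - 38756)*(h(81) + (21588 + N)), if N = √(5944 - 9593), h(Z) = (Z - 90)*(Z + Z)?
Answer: -433519680 - 21536*I*√3649 ≈ -4.3352e+8 - 1.3009e+6*I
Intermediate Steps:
h(Z) = 2*Z*(-90 + Z) (h(Z) = (-90 + Z)*(2*Z) = 2*Z*(-90 + Z))
N = I*√3649 (N = √(-3649) = I*√3649 ≈ 60.407*I)
(17220 - 38756)*(h(81) + (21588 + N)) = (17220 - 38756)*(2*81*(-90 + 81) + (21588 + I*√3649)) = -21536*(2*81*(-9) + (21588 + I*√3649)) = -21536*(-1458 + (21588 + I*√3649)) = -21536*(20130 + I*√3649) = -433519680 - 21536*I*√3649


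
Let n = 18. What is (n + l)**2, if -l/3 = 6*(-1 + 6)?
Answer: 5184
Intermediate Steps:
l = -90 (l = -18*(-1 + 6) = -18*5 = -3*30 = -90)
(n + l)**2 = (18 - 90)**2 = (-72)**2 = 5184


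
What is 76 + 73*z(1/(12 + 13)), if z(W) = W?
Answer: 1973/25 ≈ 78.920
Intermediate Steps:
76 + 73*z(1/(12 + 13)) = 76 + 73/(12 + 13) = 76 + 73/25 = 1973/25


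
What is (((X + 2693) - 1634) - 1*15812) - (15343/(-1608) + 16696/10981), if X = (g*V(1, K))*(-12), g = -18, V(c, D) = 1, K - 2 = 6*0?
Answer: -3829025183/263544 ≈ -14529.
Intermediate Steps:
K = 2 (K = 2 + 6*0 = 2 + 0 = 2)
X = 216 (X = -18*1*(-12) = -18*(-12) = 216)
(((X + 2693) - 1634) - 1*15812) - (15343/(-1608) + 16696/10981) = (((216 + 2693) - 1634) - 1*15812) - (15343/(-1608) + 16696/10981) = ((2909 - 1634) - 15812) - (15343*(-1/1608) + 16696*(1/10981)) = (1275 - 15812) - (-229/24 + 16696/10981) = -14537 - 1*(-2113945/263544) = -14537 + 2113945/263544 = -3829025183/263544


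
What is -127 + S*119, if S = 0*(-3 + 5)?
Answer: -127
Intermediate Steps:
S = 0 (S = 0*2 = 0)
-127 + S*119 = -127 + 0*119 = -127 + 0 = -127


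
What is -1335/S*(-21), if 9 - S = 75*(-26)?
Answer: 9345/653 ≈ 14.311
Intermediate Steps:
S = 1959 (S = 9 - 75*(-26) = 9 - 1*(-1950) = 9 + 1950 = 1959)
-1335/S*(-21) = -1335/1959*(-21) = -1335*1/1959*(-21) = -445/653*(-21) = 9345/653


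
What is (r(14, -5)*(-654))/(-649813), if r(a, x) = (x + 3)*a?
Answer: -18312/649813 ≈ -0.028180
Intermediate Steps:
r(a, x) = a*(3 + x) (r(a, x) = (3 + x)*a = a*(3 + x))
(r(14, -5)*(-654))/(-649813) = ((14*(3 - 5))*(-654))/(-649813) = ((14*(-2))*(-654))*(-1/649813) = -28*(-654)*(-1/649813) = 18312*(-1/649813) = -18312/649813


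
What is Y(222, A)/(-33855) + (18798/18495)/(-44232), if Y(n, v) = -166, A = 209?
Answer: 300363007/61546196196 ≈ 0.0048803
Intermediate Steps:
Y(222, A)/(-33855) + (18798/18495)/(-44232) = -166/(-33855) + (18798/18495)/(-44232) = -166*(-1/33855) + (18798*(1/18495))*(-1/44232) = 166/33855 + (6266/6165)*(-1/44232) = 166/33855 - 3133/136345140 = 300363007/61546196196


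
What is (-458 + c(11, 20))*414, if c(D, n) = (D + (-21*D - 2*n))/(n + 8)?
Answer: -1354194/7 ≈ -1.9346e+5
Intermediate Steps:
c(D, n) = (-20*D - 2*n)/(8 + n)
(-458 + c(11, 20))*414 = (-458 + 2*(-1*20 - 10*11)/(8 + 20))*414 = (-458 + 2*(-20 - 110)/28)*414 = (-458 + 2*(1/28)*(-130))*414 = (-458 - 65/7)*414 = -3271/7*414 = -1354194/7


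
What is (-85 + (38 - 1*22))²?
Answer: 4761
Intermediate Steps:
(-85 + (38 - 1*22))² = (-85 + (38 - 22))² = (-85 + 16)² = (-69)² = 4761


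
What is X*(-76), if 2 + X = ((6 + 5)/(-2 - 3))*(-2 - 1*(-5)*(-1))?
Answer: -5092/5 ≈ -1018.4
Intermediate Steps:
X = 67/5 (X = -2 + ((6 + 5)/(-2 - 3))*(-2 - 1*(-5)*(-1)) = -2 + (11/(-5))*(-2 + 5*(-1)) = -2 + (11*(-1/5))*(-2 - 5) = -2 - 11/5*(-7) = -2 + 77/5 = 67/5 ≈ 13.400)
X*(-76) = (67/5)*(-76) = -5092/5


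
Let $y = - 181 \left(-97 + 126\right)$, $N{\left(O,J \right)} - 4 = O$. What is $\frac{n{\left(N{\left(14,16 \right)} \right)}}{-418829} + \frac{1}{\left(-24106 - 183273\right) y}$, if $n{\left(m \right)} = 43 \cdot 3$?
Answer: $- \frac{140420257030}{455908924413559} \approx -0.000308$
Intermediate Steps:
$N{\left(O,J \right)} = 4 + O$
$y = -5249$ ($y = \left(-181\right) 29 = -5249$)
$n{\left(m \right)} = 129$
$\frac{n{\left(N{\left(14,16 \right)} \right)}}{-418829} + \frac{1}{\left(-24106 - 183273\right) y} = \frac{129}{-418829} + \frac{1}{\left(-24106 - 183273\right) \left(-5249\right)} = 129 \left(- \frac{1}{418829}\right) + \frac{1}{-24106 - 183273} \left(- \frac{1}{5249}\right) = - \frac{129}{418829} + \frac{1}{-207379} \left(- \frac{1}{5249}\right) = - \frac{129}{418829} - - \frac{1}{1088532371} = - \frac{129}{418829} + \frac{1}{1088532371} = - \frac{140420257030}{455908924413559}$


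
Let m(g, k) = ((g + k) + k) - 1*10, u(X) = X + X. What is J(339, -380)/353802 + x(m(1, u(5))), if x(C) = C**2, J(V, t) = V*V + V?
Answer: 7154217/58967 ≈ 121.33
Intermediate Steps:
u(X) = 2*X
m(g, k) = -10 + g + 2*k (m(g, k) = (g + 2*k) - 10 = -10 + g + 2*k)
J(V, t) = V + V**2 (J(V, t) = V**2 + V = V + V**2)
J(339, -380)/353802 + x(m(1, u(5))) = (339*(1 + 339))/353802 + (-10 + 1 + 2*(2*5))**2 = (339*340)*(1/353802) + (-10 + 1 + 2*10)**2 = 115260*(1/353802) + (-10 + 1 + 20)**2 = 19210/58967 + 11**2 = 19210/58967 + 121 = 7154217/58967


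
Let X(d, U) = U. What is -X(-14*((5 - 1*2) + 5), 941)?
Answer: -941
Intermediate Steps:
-X(-14*((5 - 1*2) + 5), 941) = -1*941 = -941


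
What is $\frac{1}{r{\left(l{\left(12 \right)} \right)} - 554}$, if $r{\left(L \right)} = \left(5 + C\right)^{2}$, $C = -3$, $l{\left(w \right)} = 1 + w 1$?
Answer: $- \frac{1}{550} \approx -0.0018182$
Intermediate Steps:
$l{\left(w \right)} = 1 + w$
$r{\left(L \right)} = 4$ ($r{\left(L \right)} = \left(5 - 3\right)^{2} = 2^{2} = 4$)
$\frac{1}{r{\left(l{\left(12 \right)} \right)} - 554} = \frac{1}{4 - 554} = \frac{1}{-550} = - \frac{1}{550}$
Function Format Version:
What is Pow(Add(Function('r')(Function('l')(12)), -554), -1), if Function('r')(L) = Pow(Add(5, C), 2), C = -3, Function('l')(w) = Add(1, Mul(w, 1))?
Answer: Rational(-1, 550) ≈ -0.0018182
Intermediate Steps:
Function('l')(w) = Add(1, w)
Function('r')(L) = 4 (Function('r')(L) = Pow(Add(5, -3), 2) = Pow(2, 2) = 4)
Pow(Add(Function('r')(Function('l')(12)), -554), -1) = Pow(Add(4, -554), -1) = Pow(-550, -1) = Rational(-1, 550)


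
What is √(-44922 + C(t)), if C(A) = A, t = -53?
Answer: 5*I*√1799 ≈ 212.07*I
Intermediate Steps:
√(-44922 + C(t)) = √(-44922 - 53) = √(-44975) = 5*I*√1799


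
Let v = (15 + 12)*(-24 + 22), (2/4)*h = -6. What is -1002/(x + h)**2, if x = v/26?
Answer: -56446/11163 ≈ -5.0565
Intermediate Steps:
h = -12 (h = 2*(-6) = -12)
v = -54 (v = 27*(-2) = -54)
x = -27/13 (x = -54/26 = -54*1/26 = -27/13 ≈ -2.0769)
-1002/(x + h)**2 = -1002/(-27/13 - 12)**2 = -1002/((-183/13)**2) = -1002/33489/169 = -1002*169/33489 = -56446/11163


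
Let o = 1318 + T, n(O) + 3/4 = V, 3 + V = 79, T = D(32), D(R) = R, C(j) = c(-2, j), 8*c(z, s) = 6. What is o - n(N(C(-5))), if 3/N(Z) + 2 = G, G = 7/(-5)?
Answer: 5099/4 ≈ 1274.8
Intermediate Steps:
c(z, s) = 3/4 (c(z, s) = (1/8)*6 = 3/4)
C(j) = 3/4
T = 32
G = -7/5 (G = 7*(-1/5) = -7/5 ≈ -1.4000)
N(Z) = -15/17 (N(Z) = 3/(-2 - 7/5) = 3/(-17/5) = 3*(-5/17) = -15/17)
V = 76 (V = -3 + 79 = 76)
n(O) = 301/4 (n(O) = -3/4 + 76 = 301/4)
o = 1350 (o = 1318 + 32 = 1350)
o - n(N(C(-5))) = 1350 - 1*301/4 = 1350 - 301/4 = 5099/4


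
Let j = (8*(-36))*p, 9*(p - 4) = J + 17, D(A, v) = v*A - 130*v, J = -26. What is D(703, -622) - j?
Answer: -355542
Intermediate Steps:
D(A, v) = -130*v + A*v (D(A, v) = A*v - 130*v = -130*v + A*v)
p = 3 (p = 4 + (-26 + 17)/9 = 4 + (⅑)*(-9) = 4 - 1 = 3)
j = -864 (j = (8*(-36))*3 = -288*3 = -864)
D(703, -622) - j = -622*(-130 + 703) - 1*(-864) = -622*573 + 864 = -356406 + 864 = -355542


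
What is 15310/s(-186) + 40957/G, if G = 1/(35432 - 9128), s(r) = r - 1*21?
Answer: 223007900786/207 ≈ 1.0773e+9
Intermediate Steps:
s(r) = -21 + r (s(r) = r - 21 = -21 + r)
G = 1/26304 ≈ 3.8017e-5
15310/s(-186) + 40957/G = 15310/(-21 - 186) + 40957/(1/26304) = 15310/(-207) + 40957*26304 = 15310*(-1/207) + 1077332928 = -15310/207 + 1077332928 = 223007900786/207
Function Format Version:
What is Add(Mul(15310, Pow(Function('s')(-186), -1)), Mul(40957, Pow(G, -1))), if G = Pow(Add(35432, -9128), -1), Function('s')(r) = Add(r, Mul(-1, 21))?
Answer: Rational(223007900786, 207) ≈ 1.0773e+9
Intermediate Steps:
Function('s')(r) = Add(-21, r) (Function('s')(r) = Add(r, -21) = Add(-21, r))
G = Rational(1, 26304) (G = Pow(26304, -1) = Rational(1, 26304) ≈ 3.8017e-5)
Add(Mul(15310, Pow(Function('s')(-186), -1)), Mul(40957, Pow(G, -1))) = Add(Mul(15310, Pow(Add(-21, -186), -1)), Mul(40957, Pow(Rational(1, 26304), -1))) = Add(Mul(15310, Pow(-207, -1)), Mul(40957, 26304)) = Add(Mul(15310, Rational(-1, 207)), 1077332928) = Add(Rational(-15310, 207), 1077332928) = Rational(223007900786, 207)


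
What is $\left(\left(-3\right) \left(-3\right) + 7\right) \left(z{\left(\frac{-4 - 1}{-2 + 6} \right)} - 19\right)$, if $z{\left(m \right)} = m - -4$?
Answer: $-260$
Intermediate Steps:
$z{\left(m \right)} = 4 + m$ ($z{\left(m \right)} = m + 4 = 4 + m$)
$\left(\left(-3\right) \left(-3\right) + 7\right) \left(z{\left(\frac{-4 - 1}{-2 + 6} \right)} - 19\right) = \left(\left(-3\right) \left(-3\right) + 7\right) \left(\left(4 + \frac{-4 - 1}{-2 + 6}\right) - 19\right) = \left(9 + 7\right) \left(\left(4 - \frac{5}{4}\right) - 19\right) = 16 \left(\left(4 - \frac{5}{4}\right) - 19\right) = 16 \left(\frac{11}{4} - 19\right) = 16 \left(- \frac{65}{4}\right) = -260$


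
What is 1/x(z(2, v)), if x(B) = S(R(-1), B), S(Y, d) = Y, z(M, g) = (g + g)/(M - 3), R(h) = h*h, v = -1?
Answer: 1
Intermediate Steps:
R(h) = h²
z(M, g) = 2*g/(-3 + M) (z(M, g) = (2*g)/(-3 + M) = 2*g/(-3 + M))
x(B) = 1 (x(B) = (-1)² = 1)
1/x(z(2, v)) = 1/1 = 1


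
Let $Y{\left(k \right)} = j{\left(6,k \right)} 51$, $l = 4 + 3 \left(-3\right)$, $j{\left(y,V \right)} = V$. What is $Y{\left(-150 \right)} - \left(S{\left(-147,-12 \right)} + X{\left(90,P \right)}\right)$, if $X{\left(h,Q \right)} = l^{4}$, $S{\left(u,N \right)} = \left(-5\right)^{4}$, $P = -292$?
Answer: $-8900$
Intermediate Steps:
$S{\left(u,N \right)} = 625$
$l = -5$ ($l = 4 - 9 = -5$)
$X{\left(h,Q \right)} = 625$ ($X{\left(h,Q \right)} = \left(-5\right)^{4} = 625$)
$Y{\left(k \right)} = 51 k$ ($Y{\left(k \right)} = k 51 = 51 k$)
$Y{\left(-150 \right)} - \left(S{\left(-147,-12 \right)} + X{\left(90,P \right)}\right) = 51 \left(-150\right) - \left(625 + 625\right) = -7650 - 1250 = -8900$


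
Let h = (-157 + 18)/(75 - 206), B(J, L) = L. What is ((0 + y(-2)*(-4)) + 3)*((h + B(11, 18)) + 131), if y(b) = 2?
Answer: -98290/131 ≈ -750.31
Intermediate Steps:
h = 139/131 (h = -139/(-131) = -139*(-1/131) = 139/131 ≈ 1.0611)
((0 + y(-2)*(-4)) + 3)*((h + B(11, 18)) + 131) = ((0 + 2*(-4)) + 3)*((139/131 + 18) + 131) = ((0 - 8) + 3)*(2497/131 + 131) = (-8 + 3)*(19658/131) = -5*19658/131 = -98290/131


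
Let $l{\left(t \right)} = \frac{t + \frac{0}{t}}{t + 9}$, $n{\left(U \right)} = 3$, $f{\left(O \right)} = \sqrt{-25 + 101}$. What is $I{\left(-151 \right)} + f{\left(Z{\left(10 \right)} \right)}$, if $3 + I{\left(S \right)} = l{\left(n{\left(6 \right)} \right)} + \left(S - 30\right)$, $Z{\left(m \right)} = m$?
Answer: $- \frac{735}{4} + 2 \sqrt{19} \approx -175.03$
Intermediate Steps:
$f{\left(O \right)} = 2 \sqrt{19}$ ($f{\left(O \right)} = \sqrt{76} = 2 \sqrt{19}$)
$l{\left(t \right)} = \frac{t}{9 + t}$ ($l{\left(t \right)} = \frac{t + 0}{9 + t} = \frac{t}{9 + t}$)
$I{\left(S \right)} = - \frac{131}{4} + S$ ($I{\left(S \right)} = -3 + \left(\frac{3}{9 + 3} + \left(S - 30\right)\right) = -3 + \left(\frac{3}{12} + \left(-30 + S\right)\right) = -3 + \left(3 \cdot \frac{1}{12} + \left(-30 + S\right)\right) = -3 + \left(\frac{1}{4} + \left(-30 + S\right)\right) = -3 + \left(- \frac{119}{4} + S\right) = - \frac{131}{4} + S$)
$I{\left(-151 \right)} + f{\left(Z{\left(10 \right)} \right)} = \left(- \frac{131}{4} - 151\right) + 2 \sqrt{19} = - \frac{735}{4} + 2 \sqrt{19}$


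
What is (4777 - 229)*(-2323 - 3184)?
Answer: -25045836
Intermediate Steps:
(4777 - 229)*(-2323 - 3184) = 4548*(-5507) = -25045836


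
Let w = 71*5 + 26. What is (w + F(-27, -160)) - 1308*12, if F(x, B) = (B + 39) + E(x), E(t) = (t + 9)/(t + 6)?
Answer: -108046/7 ≈ -15435.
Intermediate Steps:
E(t) = (9 + t)/(6 + t)
w = 381 (w = 355 + 26 = 381)
F(x, B) = 39 + B + (9 + x)/(6 + x) (F(x, B) = (B + 39) + (9 + x)/(6 + x) = (39 + B) + (9 + x)/(6 + x) = 39 + B + (9 + x)/(6 + x))
(w + F(-27, -160)) - 1308*12 = (381 + (9 - 27 + (6 - 27)*(39 - 160))/(6 - 27)) - 1308*12 = (381 + (9 - 27 - 21*(-121))/(-21)) - 15696 = (381 - (9 - 27 + 2541)/21) - 15696 = (381 - 1/21*2523) - 15696 = (381 - 841/7) - 15696 = 1826/7 - 15696 = -108046/7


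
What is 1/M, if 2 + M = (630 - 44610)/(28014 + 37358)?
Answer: -16343/43681 ≈ -0.37414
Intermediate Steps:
M = -43681/16343 (M = -2 + (630 - 44610)/(28014 + 37358) = -2 - 43980/65372 = -2 - 43980*1/65372 = -2 - 10995/16343 = -43681/16343 ≈ -2.6728)
1/M = 1/(-43681/16343) = -16343/43681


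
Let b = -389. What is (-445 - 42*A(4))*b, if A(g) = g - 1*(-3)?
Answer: 287471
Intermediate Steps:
A(g) = 3 + g (A(g) = g + 3 = 3 + g)
(-445 - 42*A(4))*b = (-445 - 42*(3 + 4))*(-389) = (-445 - 42*7)*(-389) = (-445 - 294)*(-389) = -739*(-389) = 287471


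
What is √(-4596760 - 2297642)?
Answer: I*√6894402 ≈ 2625.7*I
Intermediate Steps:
√(-4596760 - 2297642) = √(-6894402) = I*√6894402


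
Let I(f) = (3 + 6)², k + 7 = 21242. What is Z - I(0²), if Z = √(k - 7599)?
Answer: -81 + 2*√3409 ≈ 35.773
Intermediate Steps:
k = 21235 (k = -7 + 21242 = 21235)
Z = 2*√3409 (Z = √(21235 - 7599) = √13636 = 2*√3409 ≈ 116.77)
I(f) = 81 (I(f) = 9² = 81)
Z - I(0²) = 2*√3409 - 1*81 = 2*√3409 - 81 = -81 + 2*√3409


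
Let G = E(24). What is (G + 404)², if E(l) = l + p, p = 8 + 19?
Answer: 207025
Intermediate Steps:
p = 27
E(l) = 27 + l (E(l) = l + 27 = 27 + l)
G = 51 (G = 27 + 24 = 51)
(G + 404)² = (51 + 404)² = 455² = 207025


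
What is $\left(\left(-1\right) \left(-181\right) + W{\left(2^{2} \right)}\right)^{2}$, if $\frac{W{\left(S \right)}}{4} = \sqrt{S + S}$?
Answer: $32889 + 2896 \sqrt{2} \approx 36985.0$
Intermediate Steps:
$W{\left(S \right)} = 4 \sqrt{2} \sqrt{S}$ ($W{\left(S \right)} = 4 \sqrt{S + S} = 4 \sqrt{2 S} = 4 \sqrt{2} \sqrt{S}$)
$\left(\left(-1\right) \left(-181\right) + W{\left(2^{2} \right)}\right)^{2} = \left(\left(-1\right) \left(-181\right) + 4 \sqrt{2} \sqrt{2^{2}}\right)^{2} = \left(181 + 4 \sqrt{2} \sqrt{4}\right)^{2} = \left(181 + 4 \sqrt{2} \cdot 2\right)^{2} = \left(181 + 8 \sqrt{2}\right)^{2}$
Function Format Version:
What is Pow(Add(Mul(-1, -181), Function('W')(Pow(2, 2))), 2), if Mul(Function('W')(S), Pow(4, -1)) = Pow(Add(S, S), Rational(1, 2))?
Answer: Add(32889, Mul(2896, Pow(2, Rational(1, 2)))) ≈ 36985.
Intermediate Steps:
Function('W')(S) = Mul(4, Pow(2, Rational(1, 2)), Pow(S, Rational(1, 2))) (Function('W')(S) = Mul(4, Pow(Add(S, S), Rational(1, 2))) = Mul(4, Pow(Mul(2, S), Rational(1, 2))) = Mul(4, Mul(Pow(2, Rational(1, 2)), Pow(S, Rational(1, 2)))) = Mul(4, Pow(2, Rational(1, 2)), Pow(S, Rational(1, 2))))
Pow(Add(Mul(-1, -181), Function('W')(Pow(2, 2))), 2) = Pow(Add(Mul(-1, -181), Mul(4, Pow(2, Rational(1, 2)), Pow(Pow(2, 2), Rational(1, 2)))), 2) = Pow(Add(181, Mul(4, Pow(2, Rational(1, 2)), Pow(4, Rational(1, 2)))), 2) = Pow(Add(181, Mul(4, Pow(2, Rational(1, 2)), 2)), 2) = Pow(Add(181, Mul(8, Pow(2, Rational(1, 2)))), 2)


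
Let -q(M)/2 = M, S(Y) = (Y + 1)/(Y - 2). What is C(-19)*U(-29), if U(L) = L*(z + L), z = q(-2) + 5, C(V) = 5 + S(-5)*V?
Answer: -23780/7 ≈ -3397.1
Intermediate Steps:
S(Y) = (1 + Y)/(-2 + Y)
C(V) = 5 + 4*V/7 (C(V) = 5 + ((1 - 5)/(-2 - 5))*V = 5 + (-4/(-7))*V = 5 + (-⅐*(-4))*V = 5 + 4*V/7)
q(M) = -2*M
z = 9 (z = -2*(-2) + 5 = 4 + 5 = 9)
U(L) = L*(9 + L)
C(-19)*U(-29) = (5 + (4/7)*(-19))*(-29*(9 - 29)) = (5 - 76/7)*(-29*(-20)) = -41/7*580 = -23780/7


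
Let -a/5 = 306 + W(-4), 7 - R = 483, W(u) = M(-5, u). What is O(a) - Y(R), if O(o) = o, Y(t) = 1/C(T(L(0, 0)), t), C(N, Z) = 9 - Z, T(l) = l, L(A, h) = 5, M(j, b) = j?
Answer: -729926/485 ≈ -1505.0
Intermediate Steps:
W(u) = -5
R = -476 (R = 7 - 1*483 = 7 - 483 = -476)
a = -1505 (a = -5*(306 - 5) = -5*301 = -1505)
Y(t) = 1/(9 - t)
O(a) - Y(R) = -1505 - (-1)/(-9 - 476) = -1505 - (-1)/(-485) = -1505 - (-1)*(-1)/485 = -1505 - 1*1/485 = -1505 - 1/485 = -729926/485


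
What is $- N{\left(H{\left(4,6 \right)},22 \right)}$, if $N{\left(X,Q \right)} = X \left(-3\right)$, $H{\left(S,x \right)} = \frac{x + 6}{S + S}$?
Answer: $\frac{9}{2} \approx 4.5$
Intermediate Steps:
$H{\left(S,x \right)} = \frac{6 + x}{2 S}$
$N{\left(X,Q \right)} = - 3 X$
$- N{\left(H{\left(4,6 \right)},22 \right)} = - \left(-3\right) \frac{6 + 6}{2 \cdot 4} = - \left(-3\right) \frac{1}{2} \cdot \frac{1}{4} \cdot 12 = - \frac{\left(-3\right) 3}{2} = \left(-1\right) \left(- \frac{9}{2}\right) = \frac{9}{2}$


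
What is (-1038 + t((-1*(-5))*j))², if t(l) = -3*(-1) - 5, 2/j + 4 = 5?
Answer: 1081600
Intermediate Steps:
j = 2 (j = 2/(-4 + 5) = 2/1 = 2*1 = 2)
t(l) = -2 (t(l) = 3 - 5 = -2)
(-1038 + t((-1*(-5))*j))² = (-1038 - 2)² = (-1040)² = 1081600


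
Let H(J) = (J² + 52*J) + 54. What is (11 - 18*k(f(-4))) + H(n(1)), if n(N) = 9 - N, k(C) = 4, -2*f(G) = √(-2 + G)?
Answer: 473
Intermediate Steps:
f(G) = -√(-2 + G)/2
H(J) = 54 + J² + 52*J
(11 - 18*k(f(-4))) + H(n(1)) = (11 - 18*4) + (54 + (9 - 1*1)² + 52*(9 - 1*1)) = (11 - 72) + (54 + (9 - 1)² + 52*(9 - 1)) = -61 + (54 + 8² + 52*8) = -61 + (54 + 64 + 416) = -61 + 534 = 473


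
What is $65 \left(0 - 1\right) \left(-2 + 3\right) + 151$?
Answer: $86$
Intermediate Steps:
$65 \left(0 - 1\right) \left(-2 + 3\right) + 151 = 65 \left(0 - 1\right) 1 + 151 = 65 \left(\left(-1\right) 1\right) + 151 = 65 \left(-1\right) + 151 = -65 + 151 = 86$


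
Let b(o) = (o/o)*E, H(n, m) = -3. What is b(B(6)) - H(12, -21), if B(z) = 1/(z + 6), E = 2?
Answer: 5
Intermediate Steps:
B(z) = 1/(6 + z)
b(o) = 2 (b(o) = (o/o)*2 = 1*2 = 2)
b(B(6)) - H(12, -21) = 2 - 1*(-3) = 2 + 3 = 5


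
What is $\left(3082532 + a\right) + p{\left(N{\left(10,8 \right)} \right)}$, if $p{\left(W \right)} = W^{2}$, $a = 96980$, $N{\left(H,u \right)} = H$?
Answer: $3179612$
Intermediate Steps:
$\left(3082532 + a\right) + p{\left(N{\left(10,8 \right)} \right)} = \left(3082532 + 96980\right) + 10^{2} = 3179512 + 100 = 3179612$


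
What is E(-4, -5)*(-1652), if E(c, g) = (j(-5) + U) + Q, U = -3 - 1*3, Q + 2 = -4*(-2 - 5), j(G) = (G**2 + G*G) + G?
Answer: -107380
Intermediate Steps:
j(G) = G + 2*G**2 (j(G) = (G**2 + G**2) + G = 2*G**2 + G = G + 2*G**2)
Q = 26 (Q = -2 - 4*(-2 - 5) = -2 - 4*(-7) = -2 + 28 = 26)
U = -6 (U = -3 - 3 = -6)
E(c, g) = 65 (E(c, g) = (-5*(1 + 2*(-5)) - 6) + 26 = (-5*(1 - 10) - 6) + 26 = (-5*(-9) - 6) + 26 = (45 - 6) + 26 = 39 + 26 = 65)
E(-4, -5)*(-1652) = 65*(-1652) = -107380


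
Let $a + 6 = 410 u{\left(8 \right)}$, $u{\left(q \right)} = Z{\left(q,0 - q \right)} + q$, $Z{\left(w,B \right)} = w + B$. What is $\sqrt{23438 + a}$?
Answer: $6 \sqrt{742} \approx 163.44$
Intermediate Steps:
$Z{\left(w,B \right)} = B + w$
$u{\left(q \right)} = q$ ($u{\left(q \right)} = \left(\left(0 - q\right) + q\right) + q = \left(- q + q\right) + q = 0 + q = q$)
$a = 3274$ ($a = -6 + 410 \cdot 8 = -6 + 3280 = 3274$)
$\sqrt{23438 + a} = \sqrt{23438 + 3274} = \sqrt{26712} = 6 \sqrt{742}$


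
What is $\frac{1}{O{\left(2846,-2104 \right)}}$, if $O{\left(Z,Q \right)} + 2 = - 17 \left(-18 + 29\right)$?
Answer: $- \frac{1}{189} \approx -0.005291$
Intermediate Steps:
$O{\left(Z,Q \right)} = -189$ ($O{\left(Z,Q \right)} = -2 - 17 \left(-18 + 29\right) = -2 - 187 = -189$)
$\frac{1}{O{\left(2846,-2104 \right)}} = \frac{1}{-189} = - \frac{1}{189}$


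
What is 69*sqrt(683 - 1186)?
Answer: 69*I*sqrt(503) ≈ 1547.5*I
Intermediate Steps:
69*sqrt(683 - 1186) = 69*sqrt(-503) = 69*(I*sqrt(503)) = 69*I*sqrt(503)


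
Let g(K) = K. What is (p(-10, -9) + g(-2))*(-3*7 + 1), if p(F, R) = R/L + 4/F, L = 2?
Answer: 138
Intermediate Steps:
p(F, R) = R/2 + 4/F
(p(-10, -9) + g(-2))*(-3*7 + 1) = (((½)*(-9) + 4/(-10)) - 2)*(-3*7 + 1) = ((-9/2 + 4*(-⅒)) - 2)*(-21 + 1) = ((-9/2 - ⅖) - 2)*(-20) = (-49/10 - 2)*(-20) = -69/10*(-20) = 138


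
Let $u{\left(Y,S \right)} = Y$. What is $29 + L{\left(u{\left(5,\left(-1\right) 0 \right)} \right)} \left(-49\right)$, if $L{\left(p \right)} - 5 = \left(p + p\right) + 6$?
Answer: $-1000$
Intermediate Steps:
$L{\left(p \right)} = 11 + 2 p$ ($L{\left(p \right)} = 5 + \left(\left(p + p\right) + 6\right) = 5 + \left(2 p + 6\right) = 5 + \left(6 + 2 p\right) = 11 + 2 p$)
$29 + L{\left(u{\left(5,\left(-1\right) 0 \right)} \right)} \left(-49\right) = 29 + \left(11 + 2 \cdot 5\right) \left(-49\right) = 29 + \left(11 + 10\right) \left(-49\right) = 29 + 21 \left(-49\right) = 29 - 1029 = -1000$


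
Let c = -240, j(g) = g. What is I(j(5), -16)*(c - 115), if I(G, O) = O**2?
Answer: -90880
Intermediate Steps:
I(j(5), -16)*(c - 115) = (-16)**2*(-240 - 115) = 256*(-355) = -90880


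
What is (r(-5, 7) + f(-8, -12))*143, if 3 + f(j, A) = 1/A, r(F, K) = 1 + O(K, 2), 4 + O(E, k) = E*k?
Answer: 13585/12 ≈ 1132.1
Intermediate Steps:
O(E, k) = -4 + E*k
r(F, K) = -3 + 2*K (r(F, K) = 1 + (-4 + K*2) = 1 + (-4 + 2*K) = -3 + 2*K)
f(j, A) = -3 + 1/A
(r(-5, 7) + f(-8, -12))*143 = ((-3 + 2*7) + (-3 + 1/(-12)))*143 = ((-3 + 14) + (-3 - 1/12))*143 = (11 - 37/12)*143 = (95/12)*143 = 13585/12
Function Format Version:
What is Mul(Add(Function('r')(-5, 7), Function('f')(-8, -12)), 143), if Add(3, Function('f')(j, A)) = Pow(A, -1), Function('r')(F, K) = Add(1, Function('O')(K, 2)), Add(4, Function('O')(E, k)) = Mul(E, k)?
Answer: Rational(13585, 12) ≈ 1132.1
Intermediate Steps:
Function('O')(E, k) = Add(-4, Mul(E, k))
Function('r')(F, K) = Add(-3, Mul(2, K)) (Function('r')(F, K) = Add(1, Add(-4, Mul(K, 2))) = Add(1, Add(-4, Mul(2, K))) = Add(-3, Mul(2, K)))
Function('f')(j, A) = Add(-3, Pow(A, -1))
Mul(Add(Function('r')(-5, 7), Function('f')(-8, -12)), 143) = Mul(Add(Add(-3, Mul(2, 7)), Add(-3, Pow(-12, -1))), 143) = Mul(Add(Add(-3, 14), Add(-3, Rational(-1, 12))), 143) = Mul(Add(11, Rational(-37, 12)), 143) = Mul(Rational(95, 12), 143) = Rational(13585, 12)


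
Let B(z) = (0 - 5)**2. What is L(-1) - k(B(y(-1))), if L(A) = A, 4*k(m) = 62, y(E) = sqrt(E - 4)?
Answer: -33/2 ≈ -16.500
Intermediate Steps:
y(E) = sqrt(-4 + E)
B(z) = 25 (B(z) = (-5)**2 = 25)
k(m) = 31/2 (k(m) = (1/4)*62 = 31/2)
L(-1) - k(B(y(-1))) = -1 - 1*31/2 = -1 - 31/2 = -33/2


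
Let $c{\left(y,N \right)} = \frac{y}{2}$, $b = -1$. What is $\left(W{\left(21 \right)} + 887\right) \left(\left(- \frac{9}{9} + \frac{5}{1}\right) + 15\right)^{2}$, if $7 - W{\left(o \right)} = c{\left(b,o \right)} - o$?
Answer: $\frac{660991}{2} \approx 3.305 \cdot 10^{5}$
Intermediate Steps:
$c{\left(y,N \right)} = \frac{y}{2}$ ($c{\left(y,N \right)} = y \frac{1}{2} = \frac{y}{2}$)
$W{\left(o \right)} = \frac{15}{2} + o$ ($W{\left(o \right)} = 7 - \left(\frac{1}{2} \left(-1\right) - o\right) = 7 - \left(- \frac{1}{2} - o\right) = 7 + \left(\frac{1}{2} + o\right) = \frac{15}{2} + o$)
$\left(W{\left(21 \right)} + 887\right) \left(\left(- \frac{9}{9} + \frac{5}{1}\right) + 15\right)^{2} = \left(\left(\frac{15}{2} + 21\right) + 887\right) \left(\left(- \frac{9}{9} + \frac{5}{1}\right) + 15\right)^{2} = \left(\frac{57}{2} + 887\right) \left(\left(\left(-9\right) \frac{1}{9} + 5 \cdot 1\right) + 15\right)^{2} = \frac{1831 \left(\left(-1 + 5\right) + 15\right)^{2}}{2} = \frac{1831 \left(4 + 15\right)^{2}}{2} = \frac{1831 \cdot 19^{2}}{2} = \frac{1831}{2} \cdot 361 = \frac{660991}{2}$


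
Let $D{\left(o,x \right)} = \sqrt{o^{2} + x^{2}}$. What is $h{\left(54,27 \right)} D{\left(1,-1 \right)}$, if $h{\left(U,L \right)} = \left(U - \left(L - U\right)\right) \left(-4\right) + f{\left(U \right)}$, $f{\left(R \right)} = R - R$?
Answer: $- 324 \sqrt{2} \approx -458.21$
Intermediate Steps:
$f{\left(R \right)} = 0$
$h{\left(U,L \right)} = - 8 U + 4 L$ ($h{\left(U,L \right)} = \left(U - \left(L - U\right)\right) \left(-4\right) + 0 = \left(- L + 2 U\right) \left(-4\right) + 0 = \left(- 8 U + 4 L\right) + 0 = - 8 U + 4 L$)
$h{\left(54,27 \right)} D{\left(1,-1 \right)} = \left(\left(-8\right) 54 + 4 \cdot 27\right) \sqrt{1^{2} + \left(-1\right)^{2}} = \left(-432 + 108\right) \sqrt{1 + 1} = - 324 \sqrt{2}$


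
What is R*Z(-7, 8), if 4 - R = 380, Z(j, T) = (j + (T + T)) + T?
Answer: -6392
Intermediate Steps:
Z(j, T) = j + 3*T (Z(j, T) = (j + 2*T) + T = j + 3*T)
R = -376 (R = 4 - 1*380 = 4 - 380 = -376)
R*Z(-7, 8) = -376*(-7 + 3*8) = -376*(-7 + 24) = -376*17 = -6392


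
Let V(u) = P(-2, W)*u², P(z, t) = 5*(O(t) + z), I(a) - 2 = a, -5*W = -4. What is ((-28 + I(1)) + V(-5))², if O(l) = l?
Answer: 30625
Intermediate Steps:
W = ⅘ (W = -⅕*(-4) = ⅘ ≈ 0.80000)
I(a) = 2 + a
P(z, t) = 5*t + 5*z (P(z, t) = 5*(t + z) = 5*t + 5*z)
V(u) = -6*u² (V(u) = (5*(⅘) + 5*(-2))*u² = (4 - 10)*u² = -6*u²)
((-28 + I(1)) + V(-5))² = ((-28 + (2 + 1)) - 6*(-5)²)² = ((-28 + 3) - 6*25)² = (-25 - 150)² = (-175)² = 30625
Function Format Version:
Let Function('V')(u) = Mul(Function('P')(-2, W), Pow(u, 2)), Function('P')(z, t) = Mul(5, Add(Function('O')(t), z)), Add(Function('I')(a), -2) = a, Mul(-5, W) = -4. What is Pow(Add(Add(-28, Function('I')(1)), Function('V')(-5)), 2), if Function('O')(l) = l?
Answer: 30625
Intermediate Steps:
W = Rational(4, 5) (W = Mul(Rational(-1, 5), -4) = Rational(4, 5) ≈ 0.80000)
Function('I')(a) = Add(2, a)
Function('P')(z, t) = Add(Mul(5, t), Mul(5, z)) (Function('P')(z, t) = Mul(5, Add(t, z)) = Add(Mul(5, t), Mul(5, z)))
Function('V')(u) = Mul(-6, Pow(u, 2)) (Function('V')(u) = Mul(Add(Mul(5, Rational(4, 5)), Mul(5, -2)), Pow(u, 2)) = Mul(Add(4, -10), Pow(u, 2)) = Mul(-6, Pow(u, 2)))
Pow(Add(Add(-28, Function('I')(1)), Function('V')(-5)), 2) = Pow(Add(Add(-28, Add(2, 1)), Mul(-6, Pow(-5, 2))), 2) = Pow(Add(Add(-28, 3), Mul(-6, 25)), 2) = Pow(Add(-25, -150), 2) = Pow(-175, 2) = 30625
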